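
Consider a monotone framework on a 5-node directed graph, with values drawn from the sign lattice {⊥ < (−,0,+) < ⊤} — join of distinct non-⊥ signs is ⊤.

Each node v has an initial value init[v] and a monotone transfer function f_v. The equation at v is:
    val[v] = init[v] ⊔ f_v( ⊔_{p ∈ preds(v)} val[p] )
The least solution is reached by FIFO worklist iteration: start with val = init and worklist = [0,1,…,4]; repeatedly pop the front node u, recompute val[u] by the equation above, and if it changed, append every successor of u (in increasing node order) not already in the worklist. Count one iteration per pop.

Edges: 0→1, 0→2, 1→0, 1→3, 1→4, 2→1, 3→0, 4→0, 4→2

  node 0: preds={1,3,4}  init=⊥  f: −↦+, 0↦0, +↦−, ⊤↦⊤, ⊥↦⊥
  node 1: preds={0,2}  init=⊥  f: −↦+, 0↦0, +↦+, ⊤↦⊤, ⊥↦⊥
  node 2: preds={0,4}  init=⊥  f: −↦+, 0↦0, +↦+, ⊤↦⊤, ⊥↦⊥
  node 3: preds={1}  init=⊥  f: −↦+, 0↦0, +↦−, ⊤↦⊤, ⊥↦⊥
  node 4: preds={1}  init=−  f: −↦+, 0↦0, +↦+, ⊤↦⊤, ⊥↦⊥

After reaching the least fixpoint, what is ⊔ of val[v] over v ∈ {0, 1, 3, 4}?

⊤

Trace (12 dequeues):
  [1] u=0 | in − | out + | prev ⊥ | push {}
  [2] u=1 | in + | out + | prev ⊥ | push {0}
  [3] u=2 | in ⊤ | out ⊤ | prev ⊥ | push {1}
  [4] u=3 | in + | out − | prev ⊥ | push {}
  [5] u=4 | in + | out ⊤ | prev − | push {2}
  [6] u=0 | in ⊤ | out ⊤ | prev + | push {}
  [7] u=1 | in ⊤ | out ⊤ | prev + | push {0,3,4}
  [8] u=2 | in ⊤ | out ⊤ | ==
  [9] u=0 | in ⊤ | out ⊤ | ==
  [10] u=3 | in ⊤ | out ⊤ | prev − | push {0}
  [11] u=4 | in ⊤ | out ⊤ | ==
  [12] u=0 | in ⊤ | out ⊤ | ==

Converged values:
  [0] ⊤
  [1] ⊤
  [2] ⊤
  [3] ⊤
  [4] ⊤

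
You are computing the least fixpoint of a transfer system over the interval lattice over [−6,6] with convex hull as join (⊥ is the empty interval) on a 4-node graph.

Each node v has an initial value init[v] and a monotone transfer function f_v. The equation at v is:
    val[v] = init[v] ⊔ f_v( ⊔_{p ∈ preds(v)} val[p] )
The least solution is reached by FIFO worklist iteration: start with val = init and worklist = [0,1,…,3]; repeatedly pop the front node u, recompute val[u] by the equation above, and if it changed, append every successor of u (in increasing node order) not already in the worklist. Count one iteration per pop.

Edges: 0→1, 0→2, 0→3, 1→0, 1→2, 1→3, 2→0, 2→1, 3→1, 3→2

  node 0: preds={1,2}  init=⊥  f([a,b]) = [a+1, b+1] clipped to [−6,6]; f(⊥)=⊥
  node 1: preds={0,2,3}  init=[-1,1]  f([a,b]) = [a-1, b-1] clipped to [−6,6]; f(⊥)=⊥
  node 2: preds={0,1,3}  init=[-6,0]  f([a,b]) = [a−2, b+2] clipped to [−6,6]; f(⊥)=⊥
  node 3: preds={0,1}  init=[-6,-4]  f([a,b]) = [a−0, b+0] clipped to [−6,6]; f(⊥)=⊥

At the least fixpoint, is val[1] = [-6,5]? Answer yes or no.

Worklist (15 pops):
  #1 pop 0: in=[-6,1] → [-5,2] (was ⊥); enqueue []
  #2 pop 1: in=[-6,2] → [-6,1] (was [-1,1]); enqueue [0]
  #3 pop 2: in=[-6,2] → [-6,4] (was [-6,0]); enqueue [1]
  #4 pop 3: in=[-6,2] → [-6,2] (was [-6,-4]); enqueue [2]
  #5 pop 0: in=[-6,4] → [-5,5] (was [-5,2]); enqueue [3]
  #6 pop 1: in=[-6,5] → [-6,4] (was [-6,1]); enqueue [0]
  #7 pop 2: in=[-6,5] → [-6,6] (was [-6,4]); enqueue [1]
  #8 pop 3: in=[-6,5] → [-6,5] (was [-6,2]); enqueue [2]
  #9 pop 0: in=[-6,6] → [-5,6] (was [-5,5]); enqueue [3]
  #10 pop 1: in=[-6,6] → [-6,5] (was [-6,4]); enqueue [0]
  #11 pop 2: in=[-6,6] → [-6,6] (no change)
  #12 pop 3: in=[-6,6] → [-6,6] (was [-6,5]); enqueue [1,2]
  #13 pop 0: in=[-6,6] → [-5,6] (no change)
  #14 pop 1: in=[-6,6] → [-6,5] (no change)
  #15 pop 2: in=[-6,6] → [-6,6] (no change)

Fixpoint:
  val[0] = [-5,6]
  val[1] = [-6,5]
  val[2] = [-6,6]
  val[3] = [-6,6]

yes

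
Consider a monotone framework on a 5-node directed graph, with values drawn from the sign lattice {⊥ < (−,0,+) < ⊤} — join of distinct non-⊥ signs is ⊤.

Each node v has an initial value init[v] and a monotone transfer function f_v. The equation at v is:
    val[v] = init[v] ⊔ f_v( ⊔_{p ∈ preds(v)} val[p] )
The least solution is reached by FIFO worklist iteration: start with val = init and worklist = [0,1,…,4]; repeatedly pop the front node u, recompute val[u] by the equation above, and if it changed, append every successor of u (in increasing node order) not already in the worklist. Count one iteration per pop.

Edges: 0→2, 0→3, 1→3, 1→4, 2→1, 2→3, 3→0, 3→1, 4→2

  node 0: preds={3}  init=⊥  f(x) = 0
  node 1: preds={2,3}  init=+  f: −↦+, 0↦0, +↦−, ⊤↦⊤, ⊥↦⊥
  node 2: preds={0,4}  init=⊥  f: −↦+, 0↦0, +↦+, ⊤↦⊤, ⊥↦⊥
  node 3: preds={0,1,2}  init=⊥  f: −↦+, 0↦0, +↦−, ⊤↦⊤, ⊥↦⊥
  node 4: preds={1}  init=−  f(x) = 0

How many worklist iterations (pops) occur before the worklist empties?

10

Worklist (10 pops):
  #1 pop 0: in=⊥ → 0 (was ⊥); enqueue []
  #2 pop 1: in=⊥ → + (no change)
  #3 pop 2: in=⊤ → ⊤ (was ⊥); enqueue [1]
  #4 pop 3: in=⊤ → ⊤ (was ⊥); enqueue [0]
  #5 pop 4: in=+ → ⊤ (was −); enqueue [2]
  #6 pop 1: in=⊤ → ⊤ (was +); enqueue [3,4]
  #7 pop 0: in=⊤ → 0 (no change)
  #8 pop 2: in=⊤ → ⊤ (no change)
  #9 pop 3: in=⊤ → ⊤ (no change)
  #10 pop 4: in=⊤ → ⊤ (no change)

Fixpoint:
  val[0] = 0
  val[1] = ⊤
  val[2] = ⊤
  val[3] = ⊤
  val[4] = ⊤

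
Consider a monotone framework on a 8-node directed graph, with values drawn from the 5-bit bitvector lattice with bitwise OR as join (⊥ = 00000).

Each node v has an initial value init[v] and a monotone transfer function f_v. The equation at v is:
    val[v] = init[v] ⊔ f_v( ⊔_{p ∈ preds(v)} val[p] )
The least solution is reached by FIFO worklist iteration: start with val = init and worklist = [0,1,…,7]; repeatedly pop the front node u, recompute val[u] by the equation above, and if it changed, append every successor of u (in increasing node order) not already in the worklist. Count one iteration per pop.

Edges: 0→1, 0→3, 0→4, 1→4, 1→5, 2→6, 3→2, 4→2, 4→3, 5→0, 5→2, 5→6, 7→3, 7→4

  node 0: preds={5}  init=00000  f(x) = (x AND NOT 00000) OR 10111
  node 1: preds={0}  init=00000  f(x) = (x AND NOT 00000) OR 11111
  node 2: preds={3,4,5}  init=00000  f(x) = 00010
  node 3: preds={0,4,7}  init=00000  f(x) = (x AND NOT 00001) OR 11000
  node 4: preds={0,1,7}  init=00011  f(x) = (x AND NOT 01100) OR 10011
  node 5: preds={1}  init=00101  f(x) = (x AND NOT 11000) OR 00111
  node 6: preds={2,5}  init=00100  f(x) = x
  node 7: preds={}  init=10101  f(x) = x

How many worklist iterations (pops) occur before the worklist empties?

11

Trace (11 dequeues):
  [1] u=0 | in 00101 | out 10111 | prev 00000 | push {}
  [2] u=1 | in 10111 | out 11111 | prev 00000 | push {}
  [3] u=2 | in 00111 | out 00010 | prev 00000 | push {}
  [4] u=3 | in 10111 | out 11110 | prev 00000 | push {2}
  [5] u=4 | in 11111 | out 10011 | prev 00011 | push {3}
  [6] u=5 | in 11111 | out 00111 | prev 00101 | push {0}
  [7] u=6 | in 00111 | out 00111 | prev 00100 | push {}
  [8] u=7 | in 00000 | out 10101 | ==
  [9] u=2 | in 11111 | out 00010 | ==
  [10] u=3 | in 10111 | out 11110 | ==
  [11] u=0 | in 00111 | out 10111 | ==

Converged values:
  [0] 10111
  [1] 11111
  [2] 00010
  [3] 11110
  [4] 10011
  [5] 00111
  [6] 00111
  [7] 10101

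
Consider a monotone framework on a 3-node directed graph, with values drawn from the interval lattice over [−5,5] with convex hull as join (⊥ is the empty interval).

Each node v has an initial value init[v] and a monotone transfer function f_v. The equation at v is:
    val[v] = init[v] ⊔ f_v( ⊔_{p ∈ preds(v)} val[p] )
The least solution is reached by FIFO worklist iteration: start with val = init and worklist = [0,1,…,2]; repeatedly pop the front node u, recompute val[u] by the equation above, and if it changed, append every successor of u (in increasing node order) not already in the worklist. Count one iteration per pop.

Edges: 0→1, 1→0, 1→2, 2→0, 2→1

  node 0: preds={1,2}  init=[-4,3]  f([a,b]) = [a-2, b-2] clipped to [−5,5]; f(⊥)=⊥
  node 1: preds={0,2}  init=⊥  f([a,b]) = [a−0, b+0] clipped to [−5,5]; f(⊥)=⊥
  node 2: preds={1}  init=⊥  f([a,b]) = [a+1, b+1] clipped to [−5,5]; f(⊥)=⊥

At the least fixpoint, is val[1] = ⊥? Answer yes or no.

Trace (11 dequeues):
  [1] u=0 | in ⊥ | out [-4,3] | ==
  [2] u=1 | in [-4,3] | out [-4,3] | prev ⊥ | push {0}
  [3] u=2 | in [-4,3] | out [-3,4] | prev ⊥ | push {1}
  [4] u=0 | in [-4,4] | out [-5,3] | prev [-4,3] | push {}
  [5] u=1 | in [-5,4] | out [-5,4] | prev [-4,3] | push {0,2}
  [6] u=0 | in [-5,4] | out [-5,3] | ==
  [7] u=2 | in [-5,4] | out [-4,5] | prev [-3,4] | push {0,1}
  [8] u=0 | in [-5,5] | out [-5,3] | ==
  [9] u=1 | in [-5,5] | out [-5,5] | prev [-5,4] | push {0,2}
  [10] u=0 | in [-5,5] | out [-5,3] | ==
  [11] u=2 | in [-5,5] | out [-4,5] | ==

Converged values:
  [0] [-5,3]
  [1] [-5,5]
  [2] [-4,5]

no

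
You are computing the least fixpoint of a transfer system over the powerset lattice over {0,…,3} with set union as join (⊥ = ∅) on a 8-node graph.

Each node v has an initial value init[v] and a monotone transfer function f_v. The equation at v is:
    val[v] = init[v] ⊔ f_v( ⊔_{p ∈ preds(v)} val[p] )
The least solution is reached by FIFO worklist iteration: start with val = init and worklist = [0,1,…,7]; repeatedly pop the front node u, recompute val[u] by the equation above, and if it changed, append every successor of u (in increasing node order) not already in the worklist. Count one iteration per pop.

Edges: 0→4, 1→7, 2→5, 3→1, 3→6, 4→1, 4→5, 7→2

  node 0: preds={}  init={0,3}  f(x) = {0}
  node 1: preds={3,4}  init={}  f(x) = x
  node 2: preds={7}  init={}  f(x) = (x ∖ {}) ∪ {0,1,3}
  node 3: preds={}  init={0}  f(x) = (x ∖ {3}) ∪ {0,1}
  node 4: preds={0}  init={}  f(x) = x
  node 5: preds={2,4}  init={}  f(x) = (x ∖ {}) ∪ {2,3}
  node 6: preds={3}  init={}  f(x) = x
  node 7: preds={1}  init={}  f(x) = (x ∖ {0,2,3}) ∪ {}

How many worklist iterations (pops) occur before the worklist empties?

11

Worklist (11 pops):
  #1 pop 0: in={} → {0,3} (no change)
  #2 pop 1: in={0} → {0} (was {}); enqueue []
  #3 pop 2: in={} → {0,1,3} (was {}); enqueue []
  #4 pop 3: in={} → {0,1} (was {0}); enqueue [1]
  #5 pop 4: in={0,3} → {0,3} (was {}); enqueue []
  #6 pop 5: in={0,1,3} → {0,1,2,3} (was {}); enqueue []
  #7 pop 6: in={0,1} → {0,1} (was {}); enqueue []
  #8 pop 7: in={0} → {} (no change)
  #9 pop 1: in={0,1,3} → {0,1,3} (was {0}); enqueue [7]
  #10 pop 7: in={0,1,3} → {1} (was {}); enqueue [2]
  #11 pop 2: in={1} → {0,1,3} (no change)

Fixpoint:
  val[0] = {0,3}
  val[1] = {0,1,3}
  val[2] = {0,1,3}
  val[3] = {0,1}
  val[4] = {0,3}
  val[5] = {0,1,2,3}
  val[6] = {0,1}
  val[7] = {1}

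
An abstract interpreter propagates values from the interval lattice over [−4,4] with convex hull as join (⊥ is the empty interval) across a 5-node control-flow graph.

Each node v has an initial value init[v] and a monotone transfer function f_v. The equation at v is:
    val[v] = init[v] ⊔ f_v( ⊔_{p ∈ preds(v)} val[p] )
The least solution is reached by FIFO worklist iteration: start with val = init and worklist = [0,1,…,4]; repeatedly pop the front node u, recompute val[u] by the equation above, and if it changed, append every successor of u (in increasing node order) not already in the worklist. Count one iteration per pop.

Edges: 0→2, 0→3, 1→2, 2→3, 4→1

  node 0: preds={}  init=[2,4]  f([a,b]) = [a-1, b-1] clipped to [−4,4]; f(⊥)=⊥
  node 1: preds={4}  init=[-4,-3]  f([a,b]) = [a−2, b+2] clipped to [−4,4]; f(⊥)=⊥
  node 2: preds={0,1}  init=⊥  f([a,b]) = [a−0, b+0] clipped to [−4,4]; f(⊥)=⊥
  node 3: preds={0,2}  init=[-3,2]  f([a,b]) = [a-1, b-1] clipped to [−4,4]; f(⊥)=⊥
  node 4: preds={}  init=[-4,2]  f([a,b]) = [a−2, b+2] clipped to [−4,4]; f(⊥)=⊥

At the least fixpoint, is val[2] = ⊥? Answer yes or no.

Worklist (5 pops):
  #1 pop 0: in=⊥ → [2,4] (no change)
  #2 pop 1: in=[-4,2] → [-4,4] (was [-4,-3]); enqueue []
  #3 pop 2: in=[-4,4] → [-4,4] (was ⊥); enqueue []
  #4 pop 3: in=[-4,4] → [-4,3] (was [-3,2]); enqueue []
  #5 pop 4: in=⊥ → [-4,2] (no change)

Fixpoint:
  val[0] = [2,4]
  val[1] = [-4,4]
  val[2] = [-4,4]
  val[3] = [-4,3]
  val[4] = [-4,2]

no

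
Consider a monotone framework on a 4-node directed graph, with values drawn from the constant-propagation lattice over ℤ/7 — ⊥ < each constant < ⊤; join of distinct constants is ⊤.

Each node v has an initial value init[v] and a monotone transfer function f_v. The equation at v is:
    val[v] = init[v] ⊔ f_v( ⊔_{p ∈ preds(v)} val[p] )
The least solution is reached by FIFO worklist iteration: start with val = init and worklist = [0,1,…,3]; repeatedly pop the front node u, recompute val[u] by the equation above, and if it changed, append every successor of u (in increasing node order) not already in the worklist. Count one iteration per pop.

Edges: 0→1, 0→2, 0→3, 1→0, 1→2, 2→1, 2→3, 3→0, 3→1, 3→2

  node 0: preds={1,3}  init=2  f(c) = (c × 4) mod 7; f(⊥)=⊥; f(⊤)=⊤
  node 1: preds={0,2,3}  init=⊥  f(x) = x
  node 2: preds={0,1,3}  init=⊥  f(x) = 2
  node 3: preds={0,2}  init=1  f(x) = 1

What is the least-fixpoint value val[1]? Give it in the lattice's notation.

⊤

Iteration log — 6 steps:
  step 1. node 0  ⊔preds=1  new=⊤  old=2  +wl: 
  step 2. node 1  ⊔preds=⊤  new=⊤  old=⊥  +wl: 0
  step 3. node 2  ⊔preds=⊤  new=2  old=⊥  +wl: 1
  step 4. node 3  ⊔preds=⊤  new=1  stable
  step 5. node 0  ⊔preds=⊤  new=⊤  stable
  step 6. node 1  ⊔preds=⊤  new=⊤  stable

Least fixpoint reached:
  node 0: ⊤
  node 1: ⊤
  node 2: 2
  node 3: 1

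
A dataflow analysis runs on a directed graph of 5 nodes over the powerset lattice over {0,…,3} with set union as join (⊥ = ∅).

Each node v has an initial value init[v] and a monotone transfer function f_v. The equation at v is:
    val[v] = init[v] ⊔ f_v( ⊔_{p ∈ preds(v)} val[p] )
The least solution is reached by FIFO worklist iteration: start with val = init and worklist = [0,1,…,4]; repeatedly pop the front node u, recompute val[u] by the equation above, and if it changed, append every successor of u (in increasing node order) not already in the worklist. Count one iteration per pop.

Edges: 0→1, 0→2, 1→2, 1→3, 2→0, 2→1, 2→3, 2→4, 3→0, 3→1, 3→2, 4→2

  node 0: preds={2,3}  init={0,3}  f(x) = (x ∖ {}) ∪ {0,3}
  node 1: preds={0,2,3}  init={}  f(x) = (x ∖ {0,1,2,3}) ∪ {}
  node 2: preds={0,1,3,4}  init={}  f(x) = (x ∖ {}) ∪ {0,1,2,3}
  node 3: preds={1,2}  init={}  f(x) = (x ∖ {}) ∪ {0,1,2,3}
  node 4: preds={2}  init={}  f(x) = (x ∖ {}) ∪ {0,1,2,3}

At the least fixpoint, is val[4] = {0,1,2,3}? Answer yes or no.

yes

Trace (8 dequeues):
  [1] u=0 | in {} | out {0,3} | ==
  [2] u=1 | in {0,3} | out {} | ==
  [3] u=2 | in {0,3} | out {0,1,2,3} | prev {} | push {0,1}
  [4] u=3 | in {0,1,2,3} | out {0,1,2,3} | prev {} | push {2}
  [5] u=4 | in {0,1,2,3} | out {0,1,2,3} | prev {} | push {}
  [6] u=0 | in {0,1,2,3} | out {0,1,2,3} | prev {0,3} | push {}
  [7] u=1 | in {0,1,2,3} | out {} | ==
  [8] u=2 | in {0,1,2,3} | out {0,1,2,3} | ==

Converged values:
  [0] {0,1,2,3}
  [1] {}
  [2] {0,1,2,3}
  [3] {0,1,2,3}
  [4] {0,1,2,3}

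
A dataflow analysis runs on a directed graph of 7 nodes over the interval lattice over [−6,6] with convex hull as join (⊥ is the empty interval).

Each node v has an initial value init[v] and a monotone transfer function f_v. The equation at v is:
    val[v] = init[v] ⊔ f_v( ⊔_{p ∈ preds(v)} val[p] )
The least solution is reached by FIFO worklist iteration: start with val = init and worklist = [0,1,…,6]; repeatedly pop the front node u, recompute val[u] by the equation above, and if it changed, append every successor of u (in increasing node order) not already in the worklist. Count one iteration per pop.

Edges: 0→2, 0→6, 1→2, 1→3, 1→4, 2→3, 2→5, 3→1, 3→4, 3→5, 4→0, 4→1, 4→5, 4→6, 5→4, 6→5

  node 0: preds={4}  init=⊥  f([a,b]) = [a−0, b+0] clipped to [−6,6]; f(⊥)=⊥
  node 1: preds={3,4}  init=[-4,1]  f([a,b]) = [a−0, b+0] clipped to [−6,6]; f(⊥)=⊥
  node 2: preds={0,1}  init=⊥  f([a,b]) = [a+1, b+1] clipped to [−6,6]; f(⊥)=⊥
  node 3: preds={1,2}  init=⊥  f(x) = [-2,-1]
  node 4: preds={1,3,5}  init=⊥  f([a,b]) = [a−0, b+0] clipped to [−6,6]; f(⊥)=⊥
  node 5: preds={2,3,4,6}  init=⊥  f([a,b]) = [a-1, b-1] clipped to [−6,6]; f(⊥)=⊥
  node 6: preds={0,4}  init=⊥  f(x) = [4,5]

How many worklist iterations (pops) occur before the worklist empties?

27

Trace (27 dequeues):
  [1] u=0 | in ⊥ | out ⊥ | ==
  [2] u=1 | in ⊥ | out [-4,1] | ==
  [3] u=2 | in [-4,1] | out [-3,2] | prev ⊥ | push {}
  [4] u=3 | in [-4,2] | out [-2,-1] | prev ⊥ | push {1}
  [5] u=4 | in [-4,1] | out [-4,1] | prev ⊥ | push {0}
  [6] u=5 | in [-4,2] | out [-5,1] | prev ⊥ | push {4}
  [7] u=6 | in [-4,1] | out [4,5] | prev ⊥ | push {5}
  [8] u=1 | in [-4,1] | out [-4,1] | ==
  [9] u=0 | in [-4,1] | out [-4,1] | prev ⊥ | push {2,6}
  [10] u=4 | in [-5,1] | out [-5,1] | prev [-4,1] | push {0,1}
  [11] u=5 | in [-5,5] | out [-6,4] | prev [-5,1] | push {4}
  [12] u=2 | in [-4,1] | out [-3,2] | ==
  [13] u=6 | in [-5,1] | out [4,5] | ==
  [14] u=0 | in [-5,1] | out [-5,1] | prev [-4,1] | push {2,6}
  [15] u=1 | in [-5,1] | out [-5,1] | prev [-4,1] | push {3}
  [16] u=4 | in [-6,4] | out [-6,4] | prev [-5,1] | push {0,1,5}
  [17] u=2 | in [-5,1] | out [-4,2] | prev [-3,2] | push {}
  [18] u=6 | in [-6,4] | out [4,5] | ==
  [19] u=3 | in [-5,2] | out [-2,-1] | ==
  [20] u=0 | in [-6,4] | out [-6,4] | prev [-5,1] | push {2,6}
  [21] u=1 | in [-6,4] | out [-6,4] | prev [-5,1] | push {3,4}
  [22] u=5 | in [-6,5] | out [-6,4] | ==
  [23] u=2 | in [-6,4] | out [-5,5] | prev [-4,2] | push {5}
  [24] u=6 | in [-6,4] | out [4,5] | ==
  [25] u=3 | in [-6,5] | out [-2,-1] | ==
  [26] u=4 | in [-6,4] | out [-6,4] | ==
  [27] u=5 | in [-6,5] | out [-6,4] | ==

Converged values:
  [0] [-6,4]
  [1] [-6,4]
  [2] [-5,5]
  [3] [-2,-1]
  [4] [-6,4]
  [5] [-6,4]
  [6] [4,5]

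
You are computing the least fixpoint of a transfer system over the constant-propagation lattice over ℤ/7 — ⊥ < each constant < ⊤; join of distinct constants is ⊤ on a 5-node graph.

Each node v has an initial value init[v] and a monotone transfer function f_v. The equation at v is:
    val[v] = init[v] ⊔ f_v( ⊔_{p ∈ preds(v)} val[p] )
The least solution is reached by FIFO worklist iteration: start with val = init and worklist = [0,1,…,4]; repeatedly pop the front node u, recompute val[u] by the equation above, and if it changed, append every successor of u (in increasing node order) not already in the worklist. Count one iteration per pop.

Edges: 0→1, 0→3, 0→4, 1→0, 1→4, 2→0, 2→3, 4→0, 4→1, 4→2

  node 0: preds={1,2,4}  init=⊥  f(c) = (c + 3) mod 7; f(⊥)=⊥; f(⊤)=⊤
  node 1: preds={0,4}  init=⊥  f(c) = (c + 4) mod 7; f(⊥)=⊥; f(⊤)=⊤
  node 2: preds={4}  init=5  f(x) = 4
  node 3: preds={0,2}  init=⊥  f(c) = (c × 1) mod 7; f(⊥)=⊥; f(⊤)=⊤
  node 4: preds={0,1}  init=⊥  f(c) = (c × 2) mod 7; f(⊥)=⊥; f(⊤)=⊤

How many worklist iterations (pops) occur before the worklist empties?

Trace (11 dequeues):
  [1] u=0 | in 5 | out 1 | prev ⊥ | push {}
  [2] u=1 | in 1 | out 5 | prev ⊥ | push {0}
  [3] u=2 | in ⊥ | out ⊤ | prev 5 | push {}
  [4] u=3 | in ⊤ | out ⊤ | prev ⊥ | push {}
  [5] u=4 | in ⊤ | out ⊤ | prev ⊥ | push {1,2}
  [6] u=0 | in ⊤ | out ⊤ | prev 1 | push {3,4}
  [7] u=1 | in ⊤ | out ⊤ | prev 5 | push {0}
  [8] u=2 | in ⊤ | out ⊤ | ==
  [9] u=3 | in ⊤ | out ⊤ | ==
  [10] u=4 | in ⊤ | out ⊤ | ==
  [11] u=0 | in ⊤ | out ⊤ | ==

Converged values:
  [0] ⊤
  [1] ⊤
  [2] ⊤
  [3] ⊤
  [4] ⊤

11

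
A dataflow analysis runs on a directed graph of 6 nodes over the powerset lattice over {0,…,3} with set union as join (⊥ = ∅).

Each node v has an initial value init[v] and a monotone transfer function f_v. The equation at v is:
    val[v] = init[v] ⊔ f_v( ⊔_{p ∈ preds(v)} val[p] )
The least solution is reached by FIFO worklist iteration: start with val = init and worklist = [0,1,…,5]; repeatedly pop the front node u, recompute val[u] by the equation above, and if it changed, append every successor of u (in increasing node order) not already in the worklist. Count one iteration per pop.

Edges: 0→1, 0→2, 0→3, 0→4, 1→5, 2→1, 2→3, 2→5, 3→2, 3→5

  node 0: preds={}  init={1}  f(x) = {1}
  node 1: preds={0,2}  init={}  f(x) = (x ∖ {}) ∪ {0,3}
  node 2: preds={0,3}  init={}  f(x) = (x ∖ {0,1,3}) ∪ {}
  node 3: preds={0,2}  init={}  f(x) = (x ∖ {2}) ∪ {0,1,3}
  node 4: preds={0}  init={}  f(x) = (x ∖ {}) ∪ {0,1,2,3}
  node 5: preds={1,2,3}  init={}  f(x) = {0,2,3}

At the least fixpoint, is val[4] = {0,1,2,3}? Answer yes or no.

Trace (7 dequeues):
  [1] u=0 | in {} | out {1} | ==
  [2] u=1 | in {1} | out {0,1,3} | prev {} | push {}
  [3] u=2 | in {1} | out {} | ==
  [4] u=3 | in {1} | out {0,1,3} | prev {} | push {2}
  [5] u=4 | in {1} | out {0,1,2,3} | prev {} | push {}
  [6] u=5 | in {0,1,3} | out {0,2,3} | prev {} | push {}
  [7] u=2 | in {0,1,3} | out {} | ==

Converged values:
  [0] {1}
  [1] {0,1,3}
  [2] {}
  [3] {0,1,3}
  [4] {0,1,2,3}
  [5] {0,2,3}

yes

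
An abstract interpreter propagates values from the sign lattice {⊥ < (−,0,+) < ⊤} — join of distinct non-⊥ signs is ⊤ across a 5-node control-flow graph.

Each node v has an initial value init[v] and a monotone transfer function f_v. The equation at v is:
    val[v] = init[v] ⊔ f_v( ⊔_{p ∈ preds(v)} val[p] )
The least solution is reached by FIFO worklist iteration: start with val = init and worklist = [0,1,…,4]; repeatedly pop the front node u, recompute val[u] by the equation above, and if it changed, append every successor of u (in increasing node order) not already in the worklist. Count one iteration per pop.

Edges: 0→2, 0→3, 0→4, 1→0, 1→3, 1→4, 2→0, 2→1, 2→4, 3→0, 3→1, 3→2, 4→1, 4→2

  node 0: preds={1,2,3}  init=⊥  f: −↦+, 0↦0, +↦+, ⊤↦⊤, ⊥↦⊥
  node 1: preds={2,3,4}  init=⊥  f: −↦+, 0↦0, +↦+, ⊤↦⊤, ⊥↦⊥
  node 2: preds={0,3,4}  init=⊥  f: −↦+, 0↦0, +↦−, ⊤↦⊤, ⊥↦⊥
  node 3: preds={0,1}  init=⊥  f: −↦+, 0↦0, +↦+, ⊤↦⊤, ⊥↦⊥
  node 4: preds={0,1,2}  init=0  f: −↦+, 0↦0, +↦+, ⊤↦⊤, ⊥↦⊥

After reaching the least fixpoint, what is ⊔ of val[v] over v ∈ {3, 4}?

Trace (10 dequeues):
  [1] u=0 | in ⊥ | out ⊥ | ==
  [2] u=1 | in 0 | out 0 | prev ⊥ | push {0}
  [3] u=2 | in 0 | out 0 | prev ⊥ | push {1}
  [4] u=3 | in 0 | out 0 | prev ⊥ | push {2}
  [5] u=4 | in 0 | out 0 | ==
  [6] u=0 | in 0 | out 0 | prev ⊥ | push {3,4}
  [7] u=1 | in 0 | out 0 | ==
  [8] u=2 | in 0 | out 0 | ==
  [9] u=3 | in 0 | out 0 | ==
  [10] u=4 | in 0 | out 0 | ==

Converged values:
  [0] 0
  [1] 0
  [2] 0
  [3] 0
  [4] 0

0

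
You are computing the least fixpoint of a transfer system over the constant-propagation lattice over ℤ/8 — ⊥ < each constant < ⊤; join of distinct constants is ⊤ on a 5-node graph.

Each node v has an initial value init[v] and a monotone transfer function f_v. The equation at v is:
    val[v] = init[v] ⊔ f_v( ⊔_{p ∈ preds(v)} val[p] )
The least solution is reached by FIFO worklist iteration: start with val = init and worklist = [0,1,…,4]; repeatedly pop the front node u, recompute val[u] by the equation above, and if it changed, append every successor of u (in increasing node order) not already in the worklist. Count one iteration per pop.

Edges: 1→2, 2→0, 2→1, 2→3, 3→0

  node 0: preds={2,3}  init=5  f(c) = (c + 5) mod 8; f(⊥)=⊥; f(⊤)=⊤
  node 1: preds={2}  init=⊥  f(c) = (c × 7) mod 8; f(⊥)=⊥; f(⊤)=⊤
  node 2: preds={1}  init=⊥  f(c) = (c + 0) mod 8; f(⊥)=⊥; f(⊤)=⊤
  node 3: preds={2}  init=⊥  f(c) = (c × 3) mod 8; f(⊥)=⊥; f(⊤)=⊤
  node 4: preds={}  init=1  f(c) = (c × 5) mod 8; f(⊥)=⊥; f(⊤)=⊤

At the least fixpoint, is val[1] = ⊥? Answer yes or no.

yes

Iteration log — 5 steps:
  step 1. node 0  ⊔preds=⊥  new=5  stable
  step 2. node 1  ⊔preds=⊥  new=⊥  stable
  step 3. node 2  ⊔preds=⊥  new=⊥  stable
  step 4. node 3  ⊔preds=⊥  new=⊥  stable
  step 5. node 4  ⊔preds=⊥  new=1  stable

Least fixpoint reached:
  node 0: 5
  node 1: ⊥
  node 2: ⊥
  node 3: ⊥
  node 4: 1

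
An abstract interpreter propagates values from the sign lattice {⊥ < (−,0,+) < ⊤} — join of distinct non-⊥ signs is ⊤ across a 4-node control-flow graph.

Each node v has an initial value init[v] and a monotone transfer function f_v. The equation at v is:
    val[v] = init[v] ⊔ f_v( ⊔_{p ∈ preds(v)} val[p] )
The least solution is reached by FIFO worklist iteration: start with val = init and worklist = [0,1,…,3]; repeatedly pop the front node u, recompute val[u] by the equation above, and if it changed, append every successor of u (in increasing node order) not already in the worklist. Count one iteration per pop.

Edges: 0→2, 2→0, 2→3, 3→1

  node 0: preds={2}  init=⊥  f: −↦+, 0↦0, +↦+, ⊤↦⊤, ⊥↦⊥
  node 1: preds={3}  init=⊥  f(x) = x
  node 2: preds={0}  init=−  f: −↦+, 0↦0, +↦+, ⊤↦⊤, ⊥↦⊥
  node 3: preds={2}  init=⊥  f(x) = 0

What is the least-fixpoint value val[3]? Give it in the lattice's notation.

0

Trace (7 dequeues):
  [1] u=0 | in − | out + | prev ⊥ | push {}
  [2] u=1 | in ⊥ | out ⊥ | ==
  [3] u=2 | in + | out ⊤ | prev − | push {0}
  [4] u=3 | in ⊤ | out 0 | prev ⊥ | push {1}
  [5] u=0 | in ⊤ | out ⊤ | prev + | push {2}
  [6] u=1 | in 0 | out 0 | prev ⊥ | push {}
  [7] u=2 | in ⊤ | out ⊤ | ==

Converged values:
  [0] ⊤
  [1] 0
  [2] ⊤
  [3] 0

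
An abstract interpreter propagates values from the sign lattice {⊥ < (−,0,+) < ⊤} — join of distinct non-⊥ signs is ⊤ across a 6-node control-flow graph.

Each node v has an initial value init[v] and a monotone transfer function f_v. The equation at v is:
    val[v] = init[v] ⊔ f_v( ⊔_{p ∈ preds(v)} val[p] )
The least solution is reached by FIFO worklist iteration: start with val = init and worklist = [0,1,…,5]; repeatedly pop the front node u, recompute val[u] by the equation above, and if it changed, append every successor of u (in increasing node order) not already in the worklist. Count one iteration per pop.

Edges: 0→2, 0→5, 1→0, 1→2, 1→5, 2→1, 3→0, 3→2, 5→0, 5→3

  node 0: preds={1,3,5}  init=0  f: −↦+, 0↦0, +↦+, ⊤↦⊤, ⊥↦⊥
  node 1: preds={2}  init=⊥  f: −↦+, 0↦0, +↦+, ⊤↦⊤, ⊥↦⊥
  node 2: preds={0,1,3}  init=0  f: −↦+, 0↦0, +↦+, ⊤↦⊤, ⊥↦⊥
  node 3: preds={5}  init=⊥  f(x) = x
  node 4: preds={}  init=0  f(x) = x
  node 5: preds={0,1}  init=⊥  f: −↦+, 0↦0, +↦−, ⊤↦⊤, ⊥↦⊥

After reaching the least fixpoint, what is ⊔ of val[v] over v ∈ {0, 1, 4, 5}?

Worklist (10 pops):
  #1 pop 0: in=⊥ → 0 (no change)
  #2 pop 1: in=0 → 0 (was ⊥); enqueue [0]
  #3 pop 2: in=0 → 0 (no change)
  #4 pop 3: in=⊥ → ⊥ (no change)
  #5 pop 4: in=⊥ → 0 (no change)
  #6 pop 5: in=0 → 0 (was ⊥); enqueue [3]
  #7 pop 0: in=0 → 0 (no change)
  #8 pop 3: in=0 → 0 (was ⊥); enqueue [0,2]
  #9 pop 0: in=0 → 0 (no change)
  #10 pop 2: in=0 → 0 (no change)

Fixpoint:
  val[0] = 0
  val[1] = 0
  val[2] = 0
  val[3] = 0
  val[4] = 0
  val[5] = 0

0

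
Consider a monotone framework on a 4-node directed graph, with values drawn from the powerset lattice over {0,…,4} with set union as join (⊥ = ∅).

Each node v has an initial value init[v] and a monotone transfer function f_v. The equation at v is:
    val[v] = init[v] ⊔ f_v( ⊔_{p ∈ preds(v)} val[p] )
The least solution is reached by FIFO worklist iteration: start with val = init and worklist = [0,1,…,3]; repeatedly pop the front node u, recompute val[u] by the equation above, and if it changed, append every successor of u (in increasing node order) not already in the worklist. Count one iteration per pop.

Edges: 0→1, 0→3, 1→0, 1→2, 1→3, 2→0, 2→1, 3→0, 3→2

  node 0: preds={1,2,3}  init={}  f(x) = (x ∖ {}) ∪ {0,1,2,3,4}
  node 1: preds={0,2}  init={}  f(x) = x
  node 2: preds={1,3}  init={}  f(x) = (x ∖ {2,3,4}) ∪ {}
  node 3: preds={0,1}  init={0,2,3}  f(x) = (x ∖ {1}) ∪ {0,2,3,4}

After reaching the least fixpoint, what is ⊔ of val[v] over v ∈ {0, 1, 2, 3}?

{0,1,2,3,4}

Iteration log — 7 steps:
  step 1. node 0  ⊔preds={0,2,3}  new={0,1,2,3,4}  old={}  +wl: 
  step 2. node 1  ⊔preds={0,1,2,3,4}  new={0,1,2,3,4}  old={}  +wl: 0
  step 3. node 2  ⊔preds={0,1,2,3,4}  new={0,1}  old={}  +wl: 1
  step 4. node 3  ⊔preds={0,1,2,3,4}  new={0,2,3,4}  old={0,2,3}  +wl: 2
  step 5. node 0  ⊔preds={0,1,2,3,4}  new={0,1,2,3,4}  stable
  step 6. node 1  ⊔preds={0,1,2,3,4}  new={0,1,2,3,4}  stable
  step 7. node 2  ⊔preds={0,1,2,3,4}  new={0,1}  stable

Least fixpoint reached:
  node 0: {0,1,2,3,4}
  node 1: {0,1,2,3,4}
  node 2: {0,1}
  node 3: {0,2,3,4}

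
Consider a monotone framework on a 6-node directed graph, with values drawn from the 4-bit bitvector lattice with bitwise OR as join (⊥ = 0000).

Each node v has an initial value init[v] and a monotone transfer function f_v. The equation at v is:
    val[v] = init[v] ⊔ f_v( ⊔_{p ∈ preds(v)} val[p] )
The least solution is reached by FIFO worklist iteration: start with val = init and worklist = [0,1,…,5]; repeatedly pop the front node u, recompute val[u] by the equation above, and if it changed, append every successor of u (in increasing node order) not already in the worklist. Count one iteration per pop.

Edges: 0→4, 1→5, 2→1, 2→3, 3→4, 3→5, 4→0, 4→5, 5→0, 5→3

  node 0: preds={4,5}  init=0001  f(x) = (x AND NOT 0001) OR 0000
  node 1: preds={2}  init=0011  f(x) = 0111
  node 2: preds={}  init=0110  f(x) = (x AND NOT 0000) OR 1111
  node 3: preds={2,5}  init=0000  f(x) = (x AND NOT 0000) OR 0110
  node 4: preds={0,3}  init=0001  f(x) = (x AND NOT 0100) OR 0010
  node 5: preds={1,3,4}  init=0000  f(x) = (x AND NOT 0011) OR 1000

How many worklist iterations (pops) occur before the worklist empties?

Iteration log — 10 steps:
  step 1. node 0  ⊔preds=0001  new=0001  stable
  step 2. node 1  ⊔preds=0110  new=0111  old=0011  +wl: 
  step 3. node 2  ⊔preds=0000  new=1111  old=0110  +wl: 1
  step 4. node 3  ⊔preds=1111  new=1111  old=0000  +wl: 
  step 5. node 4  ⊔preds=1111  new=1011  old=0001  +wl: 0
  step 6. node 5  ⊔preds=1111  new=1100  old=0000  +wl: 3
  step 7. node 1  ⊔preds=1111  new=0111  stable
  step 8. node 0  ⊔preds=1111  new=1111  old=0001  +wl: 4
  step 9. node 3  ⊔preds=1111  new=1111  stable
  step 10. node 4  ⊔preds=1111  new=1011  stable

Least fixpoint reached:
  node 0: 1111
  node 1: 0111
  node 2: 1111
  node 3: 1111
  node 4: 1011
  node 5: 1100

10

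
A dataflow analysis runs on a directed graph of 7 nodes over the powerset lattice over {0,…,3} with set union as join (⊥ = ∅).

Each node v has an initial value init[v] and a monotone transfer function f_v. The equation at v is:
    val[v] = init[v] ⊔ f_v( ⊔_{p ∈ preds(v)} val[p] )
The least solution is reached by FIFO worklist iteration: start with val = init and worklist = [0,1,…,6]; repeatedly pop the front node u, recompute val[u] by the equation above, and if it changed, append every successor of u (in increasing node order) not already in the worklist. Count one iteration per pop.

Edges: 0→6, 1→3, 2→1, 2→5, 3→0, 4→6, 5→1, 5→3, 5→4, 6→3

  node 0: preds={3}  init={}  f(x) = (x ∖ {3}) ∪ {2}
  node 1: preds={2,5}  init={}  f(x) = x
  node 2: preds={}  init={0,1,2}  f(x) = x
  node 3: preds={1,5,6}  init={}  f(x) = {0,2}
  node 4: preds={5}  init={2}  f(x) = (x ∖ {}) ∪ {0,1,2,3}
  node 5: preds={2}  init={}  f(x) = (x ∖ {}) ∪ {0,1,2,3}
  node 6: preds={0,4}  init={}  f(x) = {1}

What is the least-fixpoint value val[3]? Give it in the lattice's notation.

Iteration log — 12 steps:
  step 1. node 0  ⊔preds={}  new={2}  old={}  +wl: 
  step 2. node 1  ⊔preds={0,1,2}  new={0,1,2}  old={}  +wl: 
  step 3. node 2  ⊔preds={}  new={0,1,2}  stable
  step 4. node 3  ⊔preds={0,1,2}  new={0,2}  old={}  +wl: 0
  step 5. node 4  ⊔preds={}  new={0,1,2,3}  old={2}  +wl: 
  step 6. node 5  ⊔preds={0,1,2}  new={0,1,2,3}  old={}  +wl: 1,3,4
  step 7. node 6  ⊔preds={0,1,2,3}  new={1}  old={}  +wl: 
  step 8. node 0  ⊔preds={0,2}  new={0,2}  old={2}  +wl: 6
  step 9. node 1  ⊔preds={0,1,2,3}  new={0,1,2,3}  old={0,1,2}  +wl: 
  step 10. node 3  ⊔preds={0,1,2,3}  new={0,2}  stable
  step 11. node 4  ⊔preds={0,1,2,3}  new={0,1,2,3}  stable
  step 12. node 6  ⊔preds={0,1,2,3}  new={1}  stable

Least fixpoint reached:
  node 0: {0,2}
  node 1: {0,1,2,3}
  node 2: {0,1,2}
  node 3: {0,2}
  node 4: {0,1,2,3}
  node 5: {0,1,2,3}
  node 6: {1}

{0,2}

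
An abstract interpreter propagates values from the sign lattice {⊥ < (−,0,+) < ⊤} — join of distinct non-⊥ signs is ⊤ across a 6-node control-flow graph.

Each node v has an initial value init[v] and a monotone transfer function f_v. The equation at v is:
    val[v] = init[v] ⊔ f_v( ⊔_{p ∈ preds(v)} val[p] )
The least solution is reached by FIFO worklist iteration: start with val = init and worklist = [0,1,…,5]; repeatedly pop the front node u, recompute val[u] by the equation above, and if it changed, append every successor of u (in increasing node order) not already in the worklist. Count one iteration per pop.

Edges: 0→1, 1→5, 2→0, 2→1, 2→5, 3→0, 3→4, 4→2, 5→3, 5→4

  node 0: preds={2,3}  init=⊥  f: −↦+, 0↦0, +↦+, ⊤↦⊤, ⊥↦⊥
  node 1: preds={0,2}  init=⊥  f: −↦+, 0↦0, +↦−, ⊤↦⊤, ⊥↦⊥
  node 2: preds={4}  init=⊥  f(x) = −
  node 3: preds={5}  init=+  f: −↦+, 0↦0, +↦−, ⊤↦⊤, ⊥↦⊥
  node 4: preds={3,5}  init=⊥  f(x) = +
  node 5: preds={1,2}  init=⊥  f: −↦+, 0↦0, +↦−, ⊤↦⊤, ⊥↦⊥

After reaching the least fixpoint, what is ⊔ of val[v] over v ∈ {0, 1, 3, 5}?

Trace (15 dequeues):
  [1] u=0 | in + | out + | prev ⊥ | push {}
  [2] u=1 | in + | out − | prev ⊥ | push {}
  [3] u=2 | in ⊥ | out − | prev ⊥ | push {0,1}
  [4] u=3 | in ⊥ | out + | ==
  [5] u=4 | in + | out + | prev ⊥ | push {2}
  [6] u=5 | in − | out + | prev ⊥ | push {3,4}
  [7] u=0 | in ⊤ | out ⊤ | prev + | push {}
  [8] u=1 | in ⊤ | out ⊤ | prev − | push {5}
  [9] u=2 | in + | out − | ==
  [10] u=3 | in + | out ⊤ | prev + | push {0}
  [11] u=4 | in ⊤ | out + | ==
  [12] u=5 | in ⊤ | out ⊤ | prev + | push {3,4}
  [13] u=0 | in ⊤ | out ⊤ | ==
  [14] u=3 | in ⊤ | out ⊤ | ==
  [15] u=4 | in ⊤ | out + | ==

Converged values:
  [0] ⊤
  [1] ⊤
  [2] −
  [3] ⊤
  [4] +
  [5] ⊤

⊤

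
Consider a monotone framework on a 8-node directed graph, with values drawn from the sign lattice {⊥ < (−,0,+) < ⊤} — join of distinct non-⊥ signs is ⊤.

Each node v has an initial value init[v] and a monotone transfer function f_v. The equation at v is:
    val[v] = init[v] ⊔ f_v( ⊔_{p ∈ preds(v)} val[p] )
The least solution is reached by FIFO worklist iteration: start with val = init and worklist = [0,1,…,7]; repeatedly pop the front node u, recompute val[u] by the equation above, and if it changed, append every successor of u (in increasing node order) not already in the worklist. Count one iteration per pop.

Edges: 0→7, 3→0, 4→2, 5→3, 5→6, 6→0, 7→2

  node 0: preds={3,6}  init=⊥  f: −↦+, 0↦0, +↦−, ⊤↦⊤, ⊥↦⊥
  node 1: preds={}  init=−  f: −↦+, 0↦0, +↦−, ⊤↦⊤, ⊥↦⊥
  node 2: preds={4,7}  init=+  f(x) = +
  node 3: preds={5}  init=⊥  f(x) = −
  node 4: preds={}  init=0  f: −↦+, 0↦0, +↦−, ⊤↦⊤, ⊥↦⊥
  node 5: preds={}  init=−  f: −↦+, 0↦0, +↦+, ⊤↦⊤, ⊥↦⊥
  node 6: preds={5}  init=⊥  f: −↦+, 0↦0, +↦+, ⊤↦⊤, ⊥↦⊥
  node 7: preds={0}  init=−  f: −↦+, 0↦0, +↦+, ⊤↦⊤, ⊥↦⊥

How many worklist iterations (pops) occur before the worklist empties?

Worklist (11 pops):
  #1 pop 0: in=⊥ → ⊥ (no change)
  #2 pop 1: in=⊥ → − (no change)
  #3 pop 2: in=⊤ → + (no change)
  #4 pop 3: in=− → − (was ⊥); enqueue [0]
  #5 pop 4: in=⊥ → 0 (no change)
  #6 pop 5: in=⊥ → − (no change)
  #7 pop 6: in=− → + (was ⊥); enqueue []
  #8 pop 7: in=⊥ → − (no change)
  #9 pop 0: in=⊤ → ⊤ (was ⊥); enqueue [7]
  #10 pop 7: in=⊤ → ⊤ (was −); enqueue [2]
  #11 pop 2: in=⊤ → + (no change)

Fixpoint:
  val[0] = ⊤
  val[1] = −
  val[2] = +
  val[3] = −
  val[4] = 0
  val[5] = −
  val[6] = +
  val[7] = ⊤

11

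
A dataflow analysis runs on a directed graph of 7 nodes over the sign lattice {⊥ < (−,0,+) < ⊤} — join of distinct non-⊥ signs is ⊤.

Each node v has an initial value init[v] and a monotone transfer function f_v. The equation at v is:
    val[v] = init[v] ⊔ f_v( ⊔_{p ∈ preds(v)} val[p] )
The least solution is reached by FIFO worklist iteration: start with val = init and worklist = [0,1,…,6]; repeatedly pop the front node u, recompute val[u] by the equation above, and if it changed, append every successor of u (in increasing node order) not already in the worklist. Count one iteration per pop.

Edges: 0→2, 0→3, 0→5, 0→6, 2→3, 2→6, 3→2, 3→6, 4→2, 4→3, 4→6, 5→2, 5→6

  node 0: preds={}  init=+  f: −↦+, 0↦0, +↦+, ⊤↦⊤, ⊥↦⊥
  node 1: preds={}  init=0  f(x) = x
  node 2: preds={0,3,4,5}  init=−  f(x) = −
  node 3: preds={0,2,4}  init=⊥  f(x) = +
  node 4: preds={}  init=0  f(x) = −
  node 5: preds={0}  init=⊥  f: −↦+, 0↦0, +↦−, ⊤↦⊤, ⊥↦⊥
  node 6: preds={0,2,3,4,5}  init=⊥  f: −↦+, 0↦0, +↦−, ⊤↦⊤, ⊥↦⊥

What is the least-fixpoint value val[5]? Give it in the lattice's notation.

Trace (9 dequeues):
  [1] u=0 | in ⊥ | out + | ==
  [2] u=1 | in ⊥ | out 0 | ==
  [3] u=2 | in ⊤ | out − | ==
  [4] u=3 | in ⊤ | out + | prev ⊥ | push {2}
  [5] u=4 | in ⊥ | out ⊤ | prev 0 | push {3}
  [6] u=5 | in + | out − | prev ⊥ | push {}
  [7] u=6 | in ⊤ | out ⊤ | prev ⊥ | push {}
  [8] u=2 | in ⊤ | out − | ==
  [9] u=3 | in ⊤ | out + | ==

Converged values:
  [0] +
  [1] 0
  [2] −
  [3] +
  [4] ⊤
  [5] −
  [6] ⊤

−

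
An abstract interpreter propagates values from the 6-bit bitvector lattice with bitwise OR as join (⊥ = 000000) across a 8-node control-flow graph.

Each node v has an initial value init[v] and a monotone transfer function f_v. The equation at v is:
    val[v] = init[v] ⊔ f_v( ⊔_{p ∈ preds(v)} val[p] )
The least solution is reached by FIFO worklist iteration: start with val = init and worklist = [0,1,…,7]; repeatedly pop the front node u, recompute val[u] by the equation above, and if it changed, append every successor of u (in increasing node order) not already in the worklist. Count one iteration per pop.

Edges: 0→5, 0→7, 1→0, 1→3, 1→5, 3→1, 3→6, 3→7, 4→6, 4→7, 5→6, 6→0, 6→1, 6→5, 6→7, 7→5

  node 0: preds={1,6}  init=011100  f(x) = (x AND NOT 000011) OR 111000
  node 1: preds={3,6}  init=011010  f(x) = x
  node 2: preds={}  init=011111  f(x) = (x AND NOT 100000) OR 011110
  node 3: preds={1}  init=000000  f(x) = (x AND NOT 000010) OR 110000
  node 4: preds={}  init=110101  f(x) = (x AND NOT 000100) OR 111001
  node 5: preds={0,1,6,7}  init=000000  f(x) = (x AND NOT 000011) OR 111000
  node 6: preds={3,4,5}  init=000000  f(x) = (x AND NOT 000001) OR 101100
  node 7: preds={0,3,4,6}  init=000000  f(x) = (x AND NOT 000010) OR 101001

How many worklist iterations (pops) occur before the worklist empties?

15

Worklist (15 pops):
  #1 pop 0: in=011010 → 111100 (was 011100); enqueue []
  #2 pop 1: in=000000 → 011010 (no change)
  #3 pop 2: in=000000 → 011111 (no change)
  #4 pop 3: in=011010 → 111000 (was 000000); enqueue [1]
  #5 pop 4: in=000000 → 111101 (was 110101); enqueue []
  #6 pop 5: in=111110 → 111100 (was 000000); enqueue []
  #7 pop 6: in=111101 → 111100 (was 000000); enqueue [0,5]
  #8 pop 7: in=111101 → 111101 (was 000000); enqueue []
  #9 pop 1: in=111100 → 111110 (was 011010); enqueue [3]
  #10 pop 0: in=111110 → 111100 (no change)
  #11 pop 5: in=111111 → 111100 (no change)
  #12 pop 3: in=111110 → 111100 (was 111000); enqueue [1,6,7]
  #13 pop 1: in=111100 → 111110 (no change)
  #14 pop 6: in=111101 → 111100 (no change)
  #15 pop 7: in=111101 → 111101 (no change)

Fixpoint:
  val[0] = 111100
  val[1] = 111110
  val[2] = 011111
  val[3] = 111100
  val[4] = 111101
  val[5] = 111100
  val[6] = 111100
  val[7] = 111101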